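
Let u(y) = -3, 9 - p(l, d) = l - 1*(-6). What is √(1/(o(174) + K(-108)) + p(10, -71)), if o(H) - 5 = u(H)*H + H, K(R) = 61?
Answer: 5*I*√22278/282 ≈ 2.6464*I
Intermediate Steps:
p(l, d) = 3 - l (p(l, d) = 9 - (l - 1*(-6)) = 9 - (l + 6) = 9 - (6 + l) = 9 + (-6 - l) = 3 - l)
o(H) = 5 - 2*H (o(H) = 5 + (-3*H + H) = 5 - 2*H)
√(1/(o(174) + K(-108)) + p(10, -71)) = √(1/((5 - 2*174) + 61) + (3 - 1*10)) = √(1/((5 - 348) + 61) + (3 - 10)) = √(1/(-343 + 61) - 7) = √(1/(-282) - 7) = √(-1/282 - 7) = √(-1975/282) = 5*I*√22278/282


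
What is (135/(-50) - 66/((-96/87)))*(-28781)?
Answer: -131500389/80 ≈ -1.6438e+6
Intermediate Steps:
(135/(-50) - 66/((-96/87)))*(-28781) = (135*(-1/50) - 66/((-96*1/87)))*(-28781) = (-27/10 - 66/(-32/29))*(-28781) = (-27/10 - 66*(-29/32))*(-28781) = (-27/10 + 957/16)*(-28781) = (4569/80)*(-28781) = -131500389/80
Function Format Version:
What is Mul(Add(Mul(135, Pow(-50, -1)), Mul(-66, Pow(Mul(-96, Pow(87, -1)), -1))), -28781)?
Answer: Rational(-131500389, 80) ≈ -1.6438e+6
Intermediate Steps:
Mul(Add(Mul(135, Pow(-50, -1)), Mul(-66, Pow(Mul(-96, Pow(87, -1)), -1))), -28781) = Mul(Add(Mul(135, Rational(-1, 50)), Mul(-66, Pow(Mul(-96, Rational(1, 87)), -1))), -28781) = Mul(Add(Rational(-27, 10), Mul(-66, Pow(Rational(-32, 29), -1))), -28781) = Mul(Add(Rational(-27, 10), Mul(-66, Rational(-29, 32))), -28781) = Mul(Add(Rational(-27, 10), Rational(957, 16)), -28781) = Mul(Rational(4569, 80), -28781) = Rational(-131500389, 80)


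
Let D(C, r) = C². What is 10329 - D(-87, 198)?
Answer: 2760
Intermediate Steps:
10329 - D(-87, 198) = 10329 - 1*(-87)² = 10329 - 1*7569 = 10329 - 7569 = 2760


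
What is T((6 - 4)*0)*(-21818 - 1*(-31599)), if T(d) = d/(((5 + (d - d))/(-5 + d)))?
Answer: 0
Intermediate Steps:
T(d) = d*(-1 + d/5) (T(d) = d/(((5 + 0)/(-5 + d))) = d/((5/(-5 + d))) = d*(-1 + d/5))
T((6 - 4)*0)*(-21818 - 1*(-31599)) = (((6 - 4)*0)*(-5 + (6 - 4)*0)/5)*(-21818 - 1*(-31599)) = ((2*0)*(-5 + 2*0)/5)*(-21818 + 31599) = ((⅕)*0*(-5 + 0))*9781 = ((⅕)*0*(-5))*9781 = 0*9781 = 0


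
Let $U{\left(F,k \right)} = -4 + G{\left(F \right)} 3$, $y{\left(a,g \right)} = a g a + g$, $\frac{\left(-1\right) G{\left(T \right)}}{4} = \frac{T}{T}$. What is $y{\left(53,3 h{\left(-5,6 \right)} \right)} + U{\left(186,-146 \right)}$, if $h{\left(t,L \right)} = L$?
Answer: $50564$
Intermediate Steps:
$G{\left(T \right)} = -4$ ($G{\left(T \right)} = - 4 \frac{T}{T} = \left(-4\right) 1 = -4$)
$y{\left(a,g \right)} = g + g a^{2}$ ($y{\left(a,g \right)} = g a^{2} + g = g + g a^{2}$)
$U{\left(F,k \right)} = -16$ ($U{\left(F,k \right)} = -4 - 12 = -16$)
$y{\left(53,3 h{\left(-5,6 \right)} \right)} + U{\left(186,-146 \right)} = 3 \cdot 6 \left(1 + 53^{2}\right) - 16 = 18 \left(1 + 2809\right) - 16 = 18 \cdot 2810 - 16 = 50580 - 16 = 50564$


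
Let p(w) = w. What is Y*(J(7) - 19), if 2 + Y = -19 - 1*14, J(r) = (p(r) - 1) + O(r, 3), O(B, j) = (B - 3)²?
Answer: -105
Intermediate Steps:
O(B, j) = (-3 + B)²
J(r) = -1 + r + (-3 + r)² (J(r) = (r - 1) + (-3 + r)² = (-1 + r) + (-3 + r)² = -1 + r + (-3 + r)²)
Y = -35 (Y = -2 + (-19 - 1*14) = -2 + (-19 - 14) = -2 - 33 = -35)
Y*(J(7) - 19) = -35*((-1 + 7 + (-3 + 7)²) - 19) = -35*((-1 + 7 + 4²) - 19) = -35*((-1 + 7 + 16) - 19) = -35*(22 - 19) = -35*3 = -105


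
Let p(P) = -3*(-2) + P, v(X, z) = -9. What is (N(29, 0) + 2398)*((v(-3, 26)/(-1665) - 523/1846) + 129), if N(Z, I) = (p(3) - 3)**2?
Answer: 53499175177/170755 ≈ 3.1331e+5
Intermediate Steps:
p(P) = 6 + P
N(Z, I) = 36 (N(Z, I) = ((6 + 3) - 3)**2 = (9 - 3)**2 = 6**2 = 36)
(N(29, 0) + 2398)*((v(-3, 26)/(-1665) - 523/1846) + 129) = (36 + 2398)*((-9/(-1665) - 523/1846) + 129) = 2434*((-9*(-1/1665) - 523*1/1846) + 129) = 2434*((1/185 - 523/1846) + 129) = 2434*(-94909/341510 + 129) = 2434*(43959881/341510) = 53499175177/170755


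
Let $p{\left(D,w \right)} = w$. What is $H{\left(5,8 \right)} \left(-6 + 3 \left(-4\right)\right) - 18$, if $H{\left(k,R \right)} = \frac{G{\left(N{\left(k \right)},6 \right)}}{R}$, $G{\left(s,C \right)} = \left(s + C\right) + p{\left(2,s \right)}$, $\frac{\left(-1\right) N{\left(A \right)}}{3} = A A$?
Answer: $306$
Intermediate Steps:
$N{\left(A \right)} = - 3 A^{2}$ ($N{\left(A \right)} = - 3 A A = - 3 A^{2}$)
$G{\left(s,C \right)} = C + 2 s$ ($G{\left(s,C \right)} = \left(s + C\right) + s = \left(C + s\right) + s = C + 2 s$)
$H{\left(k,R \right)} = \frac{6 - 6 k^{2}}{R}$ ($H{\left(k,R \right)} = \frac{6 + 2 \left(- 3 k^{2}\right)}{R} = \frac{6 - 6 k^{2}}{R}$)
$H{\left(5,8 \right)} \left(-6 + 3 \left(-4\right)\right) - 18 = \frac{6 \left(1 - 5^{2}\right)}{8} \left(-6 + 3 \left(-4\right)\right) - 18 = 6 \cdot \frac{1}{8} \left(1 - 25\right) \left(-6 - 12\right) - 18 = 6 \cdot \frac{1}{8} \left(1 - 25\right) \left(-18\right) - 18 = 6 \cdot \frac{1}{8} \left(-24\right) \left(-18\right) - 18 = \left(-18\right) \left(-18\right) - 18 = 324 - 18 = 306$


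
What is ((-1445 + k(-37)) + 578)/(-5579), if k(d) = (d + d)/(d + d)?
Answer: 866/5579 ≈ 0.15523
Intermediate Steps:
k(d) = 1 (k(d) = (2*d)/((2*d)) = (2*d)*(1/(2*d)) = 1)
((-1445 + k(-37)) + 578)/(-5579) = ((-1445 + 1) + 578)/(-5579) = (-1444 + 578)*(-1/5579) = -866*(-1/5579) = 866/5579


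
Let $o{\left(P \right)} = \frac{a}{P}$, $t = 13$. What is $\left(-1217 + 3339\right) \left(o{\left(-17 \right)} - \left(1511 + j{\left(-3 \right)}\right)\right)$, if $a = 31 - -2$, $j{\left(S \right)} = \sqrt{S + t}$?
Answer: $- \frac{54577840}{17} - 2122 \sqrt{10} \approx -3.2172 \cdot 10^{6}$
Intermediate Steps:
$j{\left(S \right)} = \sqrt{13 + S}$ ($j{\left(S \right)} = \sqrt{S + 13} = \sqrt{13 + S}$)
$a = 33$ ($a = 31 + 2 = 33$)
$o{\left(P \right)} = \frac{33}{P}$
$\left(-1217 + 3339\right) \left(o{\left(-17 \right)} - \left(1511 + j{\left(-3 \right)}\right)\right) = \left(-1217 + 3339\right) \left(\frac{33}{-17} - \left(1511 + \sqrt{13 - 3}\right)\right) = 2122 \left(33 \left(- \frac{1}{17}\right) - \left(1511 + \sqrt{10}\right)\right) = 2122 \left(- \frac{33}{17} - \left(1511 + \sqrt{10}\right)\right) = 2122 \left(- \frac{25720}{17} - \sqrt{10}\right) = - \frac{54577840}{17} - 2122 \sqrt{10}$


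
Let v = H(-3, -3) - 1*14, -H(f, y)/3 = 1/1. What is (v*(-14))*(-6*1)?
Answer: -1428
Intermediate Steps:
H(f, y) = -3 (H(f, y) = -3/1 = -3*1 = -3)
v = -17 (v = -3 - 1*14 = -3 - 14 = -17)
(v*(-14))*(-6*1) = (-17*(-14))*(-6*1) = 238*(-6) = -1428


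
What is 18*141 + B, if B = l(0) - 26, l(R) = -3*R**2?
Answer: 2512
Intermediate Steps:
B = -26 (B = -3*0**2 - 26 = -3*0 - 26 = 0 - 26 = -26)
18*141 + B = 18*141 - 26 = 2538 - 26 = 2512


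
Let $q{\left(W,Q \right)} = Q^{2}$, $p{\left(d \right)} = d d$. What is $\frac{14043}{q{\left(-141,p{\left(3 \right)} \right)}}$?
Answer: $\frac{4681}{27} \approx 173.37$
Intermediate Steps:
$p{\left(d \right)} = d^{2}$
$\frac{14043}{q{\left(-141,p{\left(3 \right)} \right)}} = \frac{14043}{\left(3^{2}\right)^{2}} = \frac{14043}{9^{2}} = \frac{14043}{81} = 14043 \cdot \frac{1}{81} = \frac{4681}{27}$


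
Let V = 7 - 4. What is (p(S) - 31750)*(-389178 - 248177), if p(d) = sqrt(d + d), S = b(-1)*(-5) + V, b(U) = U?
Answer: 20233471830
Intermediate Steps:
V = 3
S = 8 (S = -1*(-5) + 3 = 5 + 3 = 8)
p(d) = sqrt(2)*sqrt(d) (p(d) = sqrt(2*d) = sqrt(2)*sqrt(d))
(p(S) - 31750)*(-389178 - 248177) = (sqrt(2)*sqrt(8) - 31750)*(-389178 - 248177) = (sqrt(2)*(2*sqrt(2)) - 31750)*(-637355) = (4 - 31750)*(-637355) = -31746*(-637355) = 20233471830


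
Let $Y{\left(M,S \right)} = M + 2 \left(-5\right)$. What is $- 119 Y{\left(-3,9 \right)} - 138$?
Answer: $1409$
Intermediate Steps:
$Y{\left(M,S \right)} = -10 + M$ ($Y{\left(M,S \right)} = M - 10 = -10 + M$)
$- 119 Y{\left(-3,9 \right)} - 138 = - 119 \left(-10 - 3\right) - 138 = \left(-119\right) \left(-13\right) - 138 = 1547 - 138 = 1409$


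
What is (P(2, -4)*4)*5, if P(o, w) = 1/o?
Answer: 10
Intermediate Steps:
(P(2, -4)*4)*5 = (4/2)*5 = ((½)*4)*5 = 2*5 = 10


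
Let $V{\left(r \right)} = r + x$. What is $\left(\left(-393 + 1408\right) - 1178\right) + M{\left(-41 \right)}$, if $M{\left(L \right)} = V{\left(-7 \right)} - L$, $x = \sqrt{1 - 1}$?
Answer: $-129$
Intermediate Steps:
$x = 0$ ($x = \sqrt{0} = 0$)
$V{\left(r \right)} = r$ ($V{\left(r \right)} = r + 0 = r$)
$M{\left(L \right)} = -7 - L$
$\left(\left(-393 + 1408\right) - 1178\right) + M{\left(-41 \right)} = \left(\left(-393 + 1408\right) - 1178\right) - -34 = \left(1015 - 1178\right) + \left(-7 + 41\right) = -163 + 34 = -129$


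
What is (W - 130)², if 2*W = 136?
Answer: 3844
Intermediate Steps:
W = 68 (W = (½)*136 = 68)
(W - 130)² = (68 - 130)² = (-62)² = 3844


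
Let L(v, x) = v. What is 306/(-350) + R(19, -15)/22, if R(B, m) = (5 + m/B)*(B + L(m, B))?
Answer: -3977/36575 ≈ -0.10874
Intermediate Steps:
R(B, m) = (5 + m/B)*(B + m)
306/(-350) + R(19, -15)/22 = 306/(-350) + (5*19 + 6*(-15) + (-15)²/19)/22 = 306*(-1/350) + (95 - 90 + (1/19)*225)*(1/22) = -153/175 + (95 - 90 + 225/19)*(1/22) = -153/175 + (320/19)*(1/22) = -153/175 + 160/209 = -3977/36575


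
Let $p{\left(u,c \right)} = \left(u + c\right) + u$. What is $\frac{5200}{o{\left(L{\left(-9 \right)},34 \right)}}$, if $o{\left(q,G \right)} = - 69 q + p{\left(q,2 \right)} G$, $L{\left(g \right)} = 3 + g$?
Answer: $\frac{2600}{37} \approx 70.27$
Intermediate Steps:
$p{\left(u,c \right)} = c + 2 u$ ($p{\left(u,c \right)} = \left(c + u\right) + u = c + 2 u$)
$o{\left(q,G \right)} = - 69 q + G \left(2 + 2 q\right)$ ($o{\left(q,G \right)} = - 69 q + \left(2 + 2 q\right) G = - 69 q + G \left(2 + 2 q\right)$)
$\frac{5200}{o{\left(L{\left(-9 \right)},34 \right)}} = \frac{5200}{- 69 \left(3 - 9\right) + 2 \cdot 34 \left(1 + \left(3 - 9\right)\right)} = \frac{5200}{\left(-69\right) \left(-6\right) + 2 \cdot 34 \left(1 - 6\right)} = \frac{5200}{414 + 2 \cdot 34 \left(-5\right)} = \frac{5200}{414 - 340} = \frac{5200}{74} = 5200 \cdot \frac{1}{74} = \frac{2600}{37}$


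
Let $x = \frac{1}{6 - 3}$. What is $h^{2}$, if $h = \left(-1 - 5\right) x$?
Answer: $4$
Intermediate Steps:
$x = \frac{1}{3} \approx 0.33333$
$h = -2$ ($h = \left(-1 - 5\right) \frac{1}{3} = \left(-6\right) \frac{1}{3} = -2$)
$h^{2} = \left(-2\right)^{2} = 4$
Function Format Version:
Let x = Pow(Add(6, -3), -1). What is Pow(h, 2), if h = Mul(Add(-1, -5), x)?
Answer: 4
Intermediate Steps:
x = Rational(1, 3) (x = Pow(3, -1) = Rational(1, 3) ≈ 0.33333)
h = -2 (h = Mul(Add(-1, -5), Rational(1, 3)) = Mul(-6, Rational(1, 3)) = -2)
Pow(h, 2) = Pow(-2, 2) = 4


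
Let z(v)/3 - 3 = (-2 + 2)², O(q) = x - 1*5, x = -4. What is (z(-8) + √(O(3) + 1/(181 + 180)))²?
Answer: 25993/361 + 72*I*√203/19 ≈ 72.003 + 53.992*I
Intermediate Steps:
O(q) = -9 (O(q) = -4 - 1*5 = -4 - 5 = -9)
z(v) = 9 (z(v) = 9 + 3*(-2 + 2)² = 9 + 3*0² = 9 + 3*0 = 9 + 0 = 9)
(z(-8) + √(O(3) + 1/(181 + 180)))² = (9 + √(-9 + 1/(181 + 180)))² = (9 + √(-9 + 1/361))² = (9 + √(-3248/361))² = (9 + 4*I*√203/19)²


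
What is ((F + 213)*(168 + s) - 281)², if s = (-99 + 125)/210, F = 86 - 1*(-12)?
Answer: 29817912094084/11025 ≈ 2.7046e+9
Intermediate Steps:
F = 98 (F = 86 + 12 = 98)
s = 13/105 (s = 26*(1/210) = 13/105 ≈ 0.12381)
((F + 213)*(168 + s) - 281)² = ((98 + 213)*(168 + 13/105) - 281)² = (311*(17653/105) - 281)² = (5490083/105 - 281)² = (5460578/105)² = 29817912094084/11025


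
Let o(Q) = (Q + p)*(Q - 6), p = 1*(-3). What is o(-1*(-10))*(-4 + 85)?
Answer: 2268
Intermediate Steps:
p = -3
o(Q) = (-6 + Q)*(-3 + Q) (o(Q) = (Q - 3)*(Q - 6) = (-3 + Q)*(-6 + Q) = (-6 + Q)*(-3 + Q))
o(-1*(-10))*(-4 + 85) = (18 + (-1*(-10))**2 - (-9)*(-10))*(-4 + 85) = (18 + 10**2 - 9*10)*81 = (18 + 100 - 90)*81 = 28*81 = 2268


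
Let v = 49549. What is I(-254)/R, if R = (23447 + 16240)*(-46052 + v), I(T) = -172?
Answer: -172/138785439 ≈ -1.2393e-6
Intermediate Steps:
R = 138785439 (R = (23447 + 16240)*(-46052 + 49549) = 39687*3497 = 138785439)
I(-254)/R = -172/138785439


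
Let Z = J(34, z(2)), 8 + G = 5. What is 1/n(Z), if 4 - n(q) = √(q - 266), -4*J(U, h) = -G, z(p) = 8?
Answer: 16/1131 + 2*I*√1067/1131 ≈ 0.014147 + 0.057763*I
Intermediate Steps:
G = -3 (G = -8 + 5 = -3)
J(U, h) = -¾ (J(U, h) = -(-1)*(-3)/4 = -¼*3 = -¾)
Z = -¾ ≈ -0.75000
n(q) = 4 - √(-266 + q) (n(q) = 4 - √(q - 266) = 4 - √(-266 + q))
1/n(Z) = 1/(4 - √(-266 - ¾)) = 1/(4 - √(-1067/4)) = 1/(4 - I*√1067/2)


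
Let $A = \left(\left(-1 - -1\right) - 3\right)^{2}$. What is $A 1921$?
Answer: $17289$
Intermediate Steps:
$A = 9$ ($A = \left(\left(-1 + 1\right) - 3\right)^{2} = \left(0 - 3\right)^{2} = \left(-3\right)^{2} = 9$)
$A 1921 = 9 \cdot 1921 = 17289$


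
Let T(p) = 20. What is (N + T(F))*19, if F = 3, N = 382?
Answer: 7638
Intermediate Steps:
(N + T(F))*19 = (382 + 20)*19 = 402*19 = 7638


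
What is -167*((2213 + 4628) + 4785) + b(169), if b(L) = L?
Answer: -1941373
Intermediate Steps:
-167*((2213 + 4628) + 4785) + b(169) = -167*((2213 + 4628) + 4785) + 169 = -167*(6841 + 4785) + 169 = -167*11626 + 169 = -1941542 + 169 = -1941373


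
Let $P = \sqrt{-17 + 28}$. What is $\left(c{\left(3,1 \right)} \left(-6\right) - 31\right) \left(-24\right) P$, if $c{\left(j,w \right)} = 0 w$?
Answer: $744 \sqrt{11} \approx 2467.6$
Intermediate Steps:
$c{\left(j,w \right)} = 0$
$P = \sqrt{11} \approx 3.3166$
$\left(c{\left(3,1 \right)} \left(-6\right) - 31\right) \left(-24\right) P = \left(0 \left(-6\right) - 31\right) \left(-24\right) \sqrt{11} = \left(0 - 31\right) \left(-24\right) \sqrt{11} = \left(-31\right) \left(-24\right) \sqrt{11} = 744 \sqrt{11}$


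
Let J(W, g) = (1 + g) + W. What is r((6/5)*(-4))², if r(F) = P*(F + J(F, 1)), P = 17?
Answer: 417316/25 ≈ 16693.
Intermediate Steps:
J(W, g) = 1 + W + g
r(F) = 34 + 34*F (r(F) = 17*(F + (1 + F + 1)) = 17*(F + (2 + F)) = 17*(2 + 2*F) = 34 + 34*F)
r((6/5)*(-4))² = (34 + 34*((6/5)*(-4)))² = (34 + 34*(-24/5))² = (34 - 816/5)² = (-646/5)² = 417316/25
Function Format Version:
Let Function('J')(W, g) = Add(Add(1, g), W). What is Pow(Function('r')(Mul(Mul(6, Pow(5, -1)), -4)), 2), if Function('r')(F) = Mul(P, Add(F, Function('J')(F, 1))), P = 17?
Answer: Rational(417316, 25) ≈ 16693.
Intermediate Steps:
Function('J')(W, g) = Add(1, W, g)
Function('r')(F) = Add(34, Mul(34, F)) (Function('r')(F) = Mul(17, Add(F, Add(1, F, 1))) = Mul(17, Add(F, Add(2, F))) = Mul(17, Add(2, Mul(2, F))) = Add(34, Mul(34, F)))
Pow(Function('r')(Mul(Mul(6, Pow(5, -1)), -4)), 2) = Pow(Add(34, Mul(34, Mul(Mul(6, Pow(5, -1)), -4))), 2) = Pow(Add(34, Mul(34, Mul(Mul(6, Rational(1, 5)), -4))), 2) = Pow(Add(34, Mul(34, Mul(Rational(6, 5), -4))), 2) = Pow(Add(34, Mul(34, Rational(-24, 5))), 2) = Pow(Add(34, Rational(-816, 5)), 2) = Pow(Rational(-646, 5), 2) = Rational(417316, 25)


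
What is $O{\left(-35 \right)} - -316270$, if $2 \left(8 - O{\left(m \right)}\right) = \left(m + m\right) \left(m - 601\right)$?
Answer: $294018$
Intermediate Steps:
$O{\left(m \right)} = 8 - m \left(-601 + m\right)$ ($O{\left(m \right)} = 8 - \frac{\left(m + m\right) \left(m - 601\right)}{2} = 8 - \frac{2 m \left(-601 + m\right)}{2} = 8 - m \left(-601 + m\right)$)
$O{\left(-35 \right)} - -316270 = \left(8 - \left(-35\right)^{2} + 601 \left(-35\right)\right) - -316270 = \left(8 - 1225 - 21035\right) + 316270 = -22252 + 316270 = 294018$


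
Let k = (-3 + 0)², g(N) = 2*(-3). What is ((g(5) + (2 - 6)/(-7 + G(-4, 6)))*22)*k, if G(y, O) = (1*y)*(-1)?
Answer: -924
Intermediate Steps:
G(y, O) = -y (G(y, O) = y*(-1) = -y)
g(N) = -6
k = 9 (k = (-3)² = 9)
((g(5) + (2 - 6)/(-7 + G(-4, 6)))*22)*k = ((-6 + (2 - 6)/(-7 - 1*(-4)))*22)*9 = ((-6 - 4/(-7 + 4))*22)*9 = ((-6 - 4/(-3))*22)*9 = ((-6 - 4*(-⅓))*22)*9 = ((-6 + 4/3)*22)*9 = -14/3*22*9 = -308/3*9 = -924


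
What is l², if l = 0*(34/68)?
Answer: 0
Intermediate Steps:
l = 0 (l = 0*(34*(1/68)) = 0*(½) = 0)
l² = 0² = 0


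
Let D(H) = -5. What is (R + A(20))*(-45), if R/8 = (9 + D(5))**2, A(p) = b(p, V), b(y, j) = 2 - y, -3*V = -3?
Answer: -4950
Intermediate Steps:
V = 1 (V = -1/3*(-3) = 1)
A(p) = 2 - p
R = 128 (R = 8*(9 - 5)**2 = 8*4**2 = 8*16 = 128)
(R + A(20))*(-45) = (128 + (2 - 1*20))*(-45) = (128 + (2 - 20))*(-45) = (128 - 18)*(-45) = 110*(-45) = -4950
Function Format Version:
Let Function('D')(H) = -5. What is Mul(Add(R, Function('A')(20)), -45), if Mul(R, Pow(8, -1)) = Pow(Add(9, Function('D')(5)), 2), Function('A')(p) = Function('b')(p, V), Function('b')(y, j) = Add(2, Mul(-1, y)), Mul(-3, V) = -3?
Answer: -4950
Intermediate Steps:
V = 1 (V = Mul(Rational(-1, 3), -3) = 1)
Function('A')(p) = Add(2, Mul(-1, p))
R = 128 (R = Mul(8, Pow(Add(9, -5), 2)) = Mul(8, Pow(4, 2)) = Mul(8, 16) = 128)
Mul(Add(R, Function('A')(20)), -45) = Mul(Add(128, Add(2, Mul(-1, 20))), -45) = Mul(Add(128, Add(2, -20)), -45) = Mul(Add(128, -18), -45) = Mul(110, -45) = -4950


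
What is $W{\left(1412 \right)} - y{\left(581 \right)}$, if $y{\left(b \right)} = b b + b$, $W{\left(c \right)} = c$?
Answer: $-336730$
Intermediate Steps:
$y{\left(b \right)} = b + b^{2}$ ($y{\left(b \right)} = b^{2} + b = b + b^{2}$)
$W{\left(1412 \right)} - y{\left(581 \right)} = 1412 - 581 \left(1 + 581\right) = 1412 - 581 \cdot 582 = 1412 - 338142 = -336730$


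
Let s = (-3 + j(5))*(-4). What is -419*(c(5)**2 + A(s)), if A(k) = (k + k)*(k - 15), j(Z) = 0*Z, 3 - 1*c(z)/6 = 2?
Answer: 15084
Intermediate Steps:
c(z) = 6 (c(z) = 18 - 6*2 = 18 - 12 = 6)
j(Z) = 0
s = 12 (s = (-3 + 0)*(-4) = -3*(-4) = 12)
A(k) = 2*k*(-15 + k) (A(k) = (2*k)*(-15 + k) = 2*k*(-15 + k))
-419*(c(5)**2 + A(s)) = -419*(6**2 + 2*12*(-15 + 12)) = -419*(36 + 2*12*(-3)) = -419*(36 - 72) = -419*(-36) = 15084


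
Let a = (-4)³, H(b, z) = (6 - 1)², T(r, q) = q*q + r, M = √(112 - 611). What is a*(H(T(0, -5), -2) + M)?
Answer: -1600 - 64*I*√499 ≈ -1600.0 - 1429.7*I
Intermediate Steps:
M = I*√499 (M = √(-499) = I*√499 ≈ 22.338*I)
T(r, q) = r + q² (T(r, q) = q² + r = r + q²)
H(b, z) = 25 (H(b, z) = 5² = 25)
a = -64
a*(H(T(0, -5), -2) + M) = -64*(25 + I*√499) = -1600 - 64*I*√499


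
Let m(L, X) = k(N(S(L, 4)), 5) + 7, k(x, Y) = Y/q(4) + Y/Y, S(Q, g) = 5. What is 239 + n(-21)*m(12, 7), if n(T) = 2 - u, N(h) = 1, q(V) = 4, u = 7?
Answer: 771/4 ≈ 192.75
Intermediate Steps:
n(T) = -5 (n(T) = 2 - 1*7 = 2 - 7 = -5)
k(x, Y) = 1 + Y/4 (k(x, Y) = Y/4 + Y/Y = Y*(1/4) + 1 = Y/4 + 1 = 1 + Y/4)
m(L, X) = 37/4 (m(L, X) = (1 + (1/4)*5) + 7 = (1 + 5/4) + 7 = 9/4 + 7 = 37/4)
239 + n(-21)*m(12, 7) = 239 - 5*37/4 = 239 - 185/4 = 771/4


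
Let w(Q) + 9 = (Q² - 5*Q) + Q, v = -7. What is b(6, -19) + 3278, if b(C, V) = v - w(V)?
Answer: 2843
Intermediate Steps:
w(Q) = -9 + Q² - 4*Q (w(Q) = -9 + ((Q² - 5*Q) + Q) = -9 + (Q² - 4*Q) = -9 + Q² - 4*Q)
b(C, V) = 2 - V² + 4*V (b(C, V) = -7 - (-9 + V² - 4*V) = -7 + (9 - V² + 4*V) = 2 - V² + 4*V)
b(6, -19) + 3278 = (2 - 1*(-19)² + 4*(-19)) + 3278 = (2 - 1*361 - 76) + 3278 = (2 - 361 - 76) + 3278 = -435 + 3278 = 2843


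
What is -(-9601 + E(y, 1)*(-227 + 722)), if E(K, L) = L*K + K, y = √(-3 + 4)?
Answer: 8611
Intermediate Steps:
y = 1 (y = √1 = 1)
E(K, L) = K + K*L (E(K, L) = K*L + K = K + K*L)
-(-9601 + E(y, 1)*(-227 + 722)) = -(-9601 + (1*(1 + 1))*(-227 + 722)) = -(-9601 + (1*2)*495) = -(-9601 + 2*495) = -(-9601 + 990) = -1*(-8611) = 8611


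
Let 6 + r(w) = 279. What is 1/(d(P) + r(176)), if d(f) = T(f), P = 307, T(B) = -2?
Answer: 1/271 ≈ 0.0036900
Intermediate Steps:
r(w) = 273 (r(w) = -6 + 279 = 273)
d(f) = -2
1/(d(P) + r(176)) = 1/(-2 + 273) = 1/271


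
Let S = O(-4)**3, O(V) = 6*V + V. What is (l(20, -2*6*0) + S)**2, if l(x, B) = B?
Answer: 481890304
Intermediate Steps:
O(V) = 7*V
S = -21952 (S = (7*(-4))**3 = (-28)**3 = -21952)
(l(20, -2*6*0) + S)**2 = (-2*6*0 - 21952)**2 = (-12*0 - 21952)**2 = (0 - 21952)**2 = (-21952)**2 = 481890304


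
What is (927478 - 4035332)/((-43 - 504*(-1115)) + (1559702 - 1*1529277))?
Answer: -1553927/296171 ≈ -5.2467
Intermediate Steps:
(927478 - 4035332)/((-43 - 504*(-1115)) + (1559702 - 1*1529277)) = -3107854/((-43 + 561960) + (1559702 - 1529277)) = -3107854/(561917 + 30425) = -3107854/592342 = -3107854*1/592342 = -1553927/296171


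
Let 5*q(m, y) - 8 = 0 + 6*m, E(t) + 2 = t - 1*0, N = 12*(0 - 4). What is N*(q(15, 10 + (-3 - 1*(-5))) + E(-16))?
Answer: -384/5 ≈ -76.800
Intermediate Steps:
N = -48 (N = 12*(-4) = -48)
E(t) = -2 + t (E(t) = -2 + (t - 1*0) = -2 + (t + 0) = -2 + t)
q(m, y) = 8/5 + 6*m/5 (q(m, y) = 8/5 + (0 + 6*m)/5 = 8/5 + (6*m)/5 = 8/5 + 6*m/5)
N*(q(15, 10 + (-3 - 1*(-5))) + E(-16)) = -48*((8/5 + (6/5)*15) + (-2 - 16)) = -48*((8/5 + 18) - 18) = -48*(98/5 - 18) = -48*8/5 = -384/5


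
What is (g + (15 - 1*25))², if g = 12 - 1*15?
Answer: 169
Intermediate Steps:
g = -3 (g = 12 - 15 = -3)
(g + (15 - 1*25))² = (-3 + (15 - 1*25))² = (-3 + (15 - 25))² = (-3 - 10)² = (-13)² = 169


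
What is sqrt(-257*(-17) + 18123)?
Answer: 2*sqrt(5623) ≈ 149.97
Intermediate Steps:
sqrt(-257*(-17) + 18123) = sqrt(4369 + 18123) = sqrt(22492) = 2*sqrt(5623)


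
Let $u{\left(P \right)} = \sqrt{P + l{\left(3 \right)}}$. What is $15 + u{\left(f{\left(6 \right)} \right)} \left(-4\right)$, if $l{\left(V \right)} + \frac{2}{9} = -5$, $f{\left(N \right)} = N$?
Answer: $15 - \frac{4 \sqrt{7}}{3} \approx 11.472$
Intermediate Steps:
$l{\left(V \right)} = - \frac{47}{9}$ ($l{\left(V \right)} = - \frac{2}{9} - 5 = - \frac{47}{9}$)
$u{\left(P \right)} = \sqrt{- \frac{47}{9} + P}$ ($u{\left(P \right)} = \sqrt{P - \frac{47}{9}} = \sqrt{- \frac{47}{9} + P}$)
$15 + u{\left(f{\left(6 \right)} \right)} \left(-4\right) = 15 + \frac{\sqrt{-47 + 9 \cdot 6}}{3} \left(-4\right) = 15 + \frac{\sqrt{-47 + 54}}{3} \left(-4\right) = 15 + \frac{\sqrt{7}}{3} \left(-4\right) = 15 - \frac{4 \sqrt{7}}{3}$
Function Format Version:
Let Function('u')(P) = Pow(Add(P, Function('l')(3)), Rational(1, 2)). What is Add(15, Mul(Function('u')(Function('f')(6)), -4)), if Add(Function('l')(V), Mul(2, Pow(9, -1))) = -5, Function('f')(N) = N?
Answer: Add(15, Mul(Rational(-4, 3), Pow(7, Rational(1, 2)))) ≈ 11.472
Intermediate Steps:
Function('l')(V) = Rational(-47, 9) (Function('l')(V) = Add(Rational(-2, 9), -5) = Rational(-47, 9))
Function('u')(P) = Pow(Add(Rational(-47, 9), P), Rational(1, 2)) (Function('u')(P) = Pow(Add(P, Rational(-47, 9)), Rational(1, 2)) = Pow(Add(Rational(-47, 9), P), Rational(1, 2)))
Add(15, Mul(Function('u')(Function('f')(6)), -4)) = Add(15, Mul(Mul(Rational(1, 3), Pow(Add(-47, Mul(9, 6)), Rational(1, 2))), -4)) = Add(15, Mul(Mul(Rational(1, 3), Pow(Add(-47, 54), Rational(1, 2))), -4)) = Add(15, Mul(Mul(Rational(1, 3), Pow(7, Rational(1, 2))), -4)) = Add(15, Mul(Rational(-4, 3), Pow(7, Rational(1, 2))))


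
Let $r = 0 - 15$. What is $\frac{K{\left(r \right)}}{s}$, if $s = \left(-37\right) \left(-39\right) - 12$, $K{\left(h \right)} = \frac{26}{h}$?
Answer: $- \frac{26}{21465} \approx -0.0012113$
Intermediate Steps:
$r = -15$ ($r = 0 - 15 = -15$)
$s = 1431$ ($s = 1443 - 12 = 1431$)
$\frac{K{\left(r \right)}}{s} = \frac{26 \frac{1}{-15}}{1431} = 26 \left(- \frac{1}{15}\right) \frac{1}{1431} = \left(- \frac{26}{15}\right) \frac{1}{1431} = - \frac{26}{21465}$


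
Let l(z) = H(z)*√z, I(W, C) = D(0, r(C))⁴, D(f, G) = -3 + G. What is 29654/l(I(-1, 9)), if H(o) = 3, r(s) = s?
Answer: 14827/54 ≈ 274.57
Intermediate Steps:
I(W, C) = (-3 + C)⁴
l(z) = 3*√z
29654/l(I(-1, 9)) = 29654/((3*√((-3 + 9)⁴))) = 29654/((3*√(6⁴))) = 29654/((3*√1296)) = 29654/((3*36)) = 29654/108 = 29654*(1/108) = 14827/54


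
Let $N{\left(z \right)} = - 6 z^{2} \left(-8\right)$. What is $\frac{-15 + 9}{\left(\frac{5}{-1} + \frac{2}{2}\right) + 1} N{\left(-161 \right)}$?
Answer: $2488416$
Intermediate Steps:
$N{\left(z \right)} = 48 z^{2}$
$\frac{-15 + 9}{\left(\frac{5}{-1} + \frac{2}{2}\right) + 1} N{\left(-161 \right)} = \frac{-15 + 9}{\left(\frac{5}{-1} + \frac{2}{2}\right) + 1} \cdot 48 \left(-161\right)^{2} = - \frac{6}{\left(5 \left(-1\right) + 2 \cdot \frac{1}{2}\right) + 1} \cdot 48 \cdot 25921 = - \frac{6}{\left(-5 + 1\right) + 1} \cdot 1244208 = - \frac{6}{-4 + 1} \cdot 1244208 = - \frac{6}{-3} \cdot 1244208 = \left(-6\right) \left(- \frac{1}{3}\right) 1244208 = 2 \cdot 1244208 = 2488416$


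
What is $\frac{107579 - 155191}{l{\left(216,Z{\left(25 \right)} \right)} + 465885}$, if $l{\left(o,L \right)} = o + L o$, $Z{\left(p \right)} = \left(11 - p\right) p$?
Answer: $- \frac{47612}{390501} \approx -0.12193$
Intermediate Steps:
$Z{\left(p \right)} = p \left(11 - p\right)$
$\frac{107579 - 155191}{l{\left(216,Z{\left(25 \right)} \right)} + 465885} = \frac{107579 - 155191}{216 \left(1 + 25 \left(11 - 25\right)\right) + 465885} = - \frac{47612}{216 \left(1 + 25 \left(11 - 25\right)\right) + 465885} = - \frac{47612}{216 \left(1 + 25 \left(-14\right)\right) + 465885} = - \frac{47612}{216 \left(1 - 350\right) + 465885} = - \frac{47612}{216 \left(-349\right) + 465885} = - \frac{47612}{-75384 + 465885} = - \frac{47612}{390501}$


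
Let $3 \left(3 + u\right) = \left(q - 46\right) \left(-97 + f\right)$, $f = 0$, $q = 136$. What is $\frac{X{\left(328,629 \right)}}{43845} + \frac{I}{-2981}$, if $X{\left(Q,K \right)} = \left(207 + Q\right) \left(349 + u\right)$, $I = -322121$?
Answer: $\frac{2006847661}{26140389} \approx 76.772$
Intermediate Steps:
$u = -2913$ ($u = -3 + \frac{\left(136 - 46\right) \left(-97 + 0\right)}{3} = -3 + \frac{90 \left(-97\right)}{3} = -3 + \frac{1}{3} \left(-8730\right) = -3 - 2910 = -2913$)
$X{\left(Q,K \right)} = -530748 - 2564 Q$ ($X{\left(Q,K \right)} = \left(207 + Q\right) \left(349 - 2913\right) = \left(207 + Q\right) \left(-2564\right) = -530748 - 2564 Q$)
$\frac{X{\left(328,629 \right)}}{43845} + \frac{I}{-2981} = \frac{-530748 - 840992}{43845} - \frac{322121}{-2981} = \left(-530748 - 840992\right) \frac{1}{43845} - - \frac{322121}{2981} = \left(-1371740\right) \frac{1}{43845} + \frac{322121}{2981} = - \frac{274348}{8769} + \frac{322121}{2981} = \frac{2006847661}{26140389}$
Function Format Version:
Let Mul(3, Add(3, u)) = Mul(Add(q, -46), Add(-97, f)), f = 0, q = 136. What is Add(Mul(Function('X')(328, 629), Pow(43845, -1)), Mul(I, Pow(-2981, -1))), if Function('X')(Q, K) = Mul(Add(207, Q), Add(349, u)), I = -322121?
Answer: Rational(2006847661, 26140389) ≈ 76.772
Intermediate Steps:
u = -2913 (u = Add(-3, Mul(Rational(1, 3), Mul(Add(136, -46), Add(-97, 0)))) = Add(-3, Mul(Rational(1, 3), Mul(90, -97))) = Add(-3, Mul(Rational(1, 3), -8730)) = Add(-3, -2910) = -2913)
Function('X')(Q, K) = Add(-530748, Mul(-2564, Q)) (Function('X')(Q, K) = Mul(Add(207, Q), Add(349, -2913)) = Mul(Add(207, Q), -2564) = Add(-530748, Mul(-2564, Q)))
Add(Mul(Function('X')(328, 629), Pow(43845, -1)), Mul(I, Pow(-2981, -1))) = Add(Mul(Add(-530748, Mul(-2564, 328)), Pow(43845, -1)), Mul(-322121, Pow(-2981, -1))) = Add(Mul(Add(-530748, -840992), Rational(1, 43845)), Mul(-322121, Rational(-1, 2981))) = Add(Mul(-1371740, Rational(1, 43845)), Rational(322121, 2981)) = Add(Rational(-274348, 8769), Rational(322121, 2981)) = Rational(2006847661, 26140389)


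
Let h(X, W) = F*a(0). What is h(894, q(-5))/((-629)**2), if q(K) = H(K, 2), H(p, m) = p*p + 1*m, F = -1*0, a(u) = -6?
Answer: 0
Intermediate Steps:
F = 0
H(p, m) = m + p**2 (H(p, m) = p**2 + m = m + p**2)
q(K) = 2 + K**2
h(X, W) = 0 (h(X, W) = 0*(-6) = 0)
h(894, q(-5))/((-629)**2) = 0/((-629)**2) = 0/395641 = 0*(1/395641) = 0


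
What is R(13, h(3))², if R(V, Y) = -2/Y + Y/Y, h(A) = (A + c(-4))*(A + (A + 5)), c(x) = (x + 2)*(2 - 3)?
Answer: 2809/3025 ≈ 0.92859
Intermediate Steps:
c(x) = -2 - x (c(x) = (2 + x)*(-1) = -2 - x)
h(A) = (2 + A)*(5 + 2*A) (h(A) = (A + (-2 - 1*(-4)))*(A + (A + 5)) = (A + (-2 + 4))*(A + (5 + A)) = (A + 2)*(5 + 2*A) = (2 + A)*(5 + 2*A))
R(V, Y) = 1 - 2/Y (R(V, Y) = -2/Y + 1 = 1 - 2/Y)
R(13, h(3))² = ((-2 + (10 + 2*3² + 9*3))/(10 + 2*3² + 9*3))² = ((-2 + (10 + 2*9 + 27))/(10 + 2*9 + 27))² = ((-2 + (10 + 18 + 27))/(10 + 18 + 27))² = ((-2 + 55)/55)² = ((1/55)*53)² = (53/55)² = 2809/3025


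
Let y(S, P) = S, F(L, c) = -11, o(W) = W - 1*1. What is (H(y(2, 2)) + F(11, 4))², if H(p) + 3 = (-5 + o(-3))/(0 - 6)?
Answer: 625/4 ≈ 156.25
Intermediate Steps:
o(W) = -1 + W (o(W) = W - 1 = -1 + W)
H(p) = -3/2 (H(p) = -3 + (-5 + (-1 - 3))/(0 - 6) = -3 + (-5 - 4)/(-6) = -3 - 9*(-⅙) = -3 + 3/2 = -3/2)
(H(y(2, 2)) + F(11, 4))² = (-3/2 - 11)² = (-25/2)² = 625/4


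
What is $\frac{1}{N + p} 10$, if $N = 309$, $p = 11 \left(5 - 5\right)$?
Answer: $\frac{10}{309} \approx 0.032362$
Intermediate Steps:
$p = 0$ ($p = 11 \cdot 0 = 0$)
$\frac{1}{N + p} 10 = \frac{1}{309 + 0} \cdot 10 = \frac{1}{309} \cdot 10 = \frac{10}{309}$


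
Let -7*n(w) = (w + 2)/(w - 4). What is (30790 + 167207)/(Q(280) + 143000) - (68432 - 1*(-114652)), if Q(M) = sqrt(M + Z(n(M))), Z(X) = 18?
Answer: -623976057978328/3408166617 - 65999*sqrt(298)/6816333234 ≈ -1.8308e+5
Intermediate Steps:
n(w) = -(2 + w)/(7*(-4 + w)) (n(w) = -(w + 2)/(7*(w - 4)) = -(2 + w)/(7*(-4 + w)))
Q(M) = sqrt(18 + M) (Q(M) = sqrt(M + 18) = sqrt(18 + M))
(30790 + 167207)/(Q(280) + 143000) - (68432 - 1*(-114652)) = (30790 + 167207)/(sqrt(18 + 280) + 143000) - (68432 - 1*(-114652)) = 197997/(sqrt(298) + 143000) - (68432 + 114652) = 197997/(143000 + sqrt(298)) - 1*183084 = 197997/(143000 + sqrt(298)) - 183084 = -183084 + 197997/(143000 + sqrt(298))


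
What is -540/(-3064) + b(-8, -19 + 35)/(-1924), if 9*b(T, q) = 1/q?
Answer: 18700897/106112448 ≈ 0.17624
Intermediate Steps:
b(T, q) = 1/(9*q)
-540/(-3064) + b(-8, -19 + 35)/(-1924) = -540/(-3064) + (1/(9*(-19 + 35)))/(-1924) = -540*(-1/3064) + ((1/9)/16)*(-1/1924) = 135/766 + ((1/9)*(1/16))*(-1/1924) = 135/766 + (1/144)*(-1/1924) = 135/766 - 1/277056 = 18700897/106112448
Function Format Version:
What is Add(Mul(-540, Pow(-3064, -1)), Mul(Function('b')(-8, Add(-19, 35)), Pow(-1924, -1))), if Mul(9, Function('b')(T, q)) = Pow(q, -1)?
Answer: Rational(18700897, 106112448) ≈ 0.17624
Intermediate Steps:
Function('b')(T, q) = Mul(Rational(1, 9), Pow(q, -1))
Add(Mul(-540, Pow(-3064, -1)), Mul(Function('b')(-8, Add(-19, 35)), Pow(-1924, -1))) = Add(Mul(-540, Pow(-3064, -1)), Mul(Mul(Rational(1, 9), Pow(Add(-19, 35), -1)), Pow(-1924, -1))) = Add(Mul(-540, Rational(-1, 3064)), Mul(Mul(Rational(1, 9), Pow(16, -1)), Rational(-1, 1924))) = Add(Rational(135, 766), Mul(Mul(Rational(1, 9), Rational(1, 16)), Rational(-1, 1924))) = Add(Rational(135, 766), Mul(Rational(1, 144), Rational(-1, 1924))) = Add(Rational(135, 766), Rational(-1, 277056)) = Rational(18700897, 106112448)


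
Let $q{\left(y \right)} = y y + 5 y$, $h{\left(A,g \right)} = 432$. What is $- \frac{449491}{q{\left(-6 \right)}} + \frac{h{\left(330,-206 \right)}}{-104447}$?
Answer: $- \frac{46947989069}{626682} \approx -74915.0$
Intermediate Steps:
$q{\left(y \right)} = y^{2} + 5 y$
$- \frac{449491}{q{\left(-6 \right)}} + \frac{h{\left(330,-206 \right)}}{-104447} = - \frac{449491}{\left(-6\right) \left(5 - 6\right)} + \frac{432}{-104447} = - \frac{449491}{\left(-6\right) \left(-1\right)} + 432 \left(- \frac{1}{104447}\right) = - \frac{449491}{6} - \frac{432}{104447} = - \frac{46947989069}{626682}$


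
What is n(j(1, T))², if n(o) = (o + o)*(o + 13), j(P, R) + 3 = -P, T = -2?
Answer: 5184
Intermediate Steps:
j(P, R) = -3 - P
n(o) = 2*o*(13 + o) (n(o) = (2*o)*(13 + o) = 2*o*(13 + o))
n(j(1, T))² = (2*(-3 - 1*1)*(13 + (-3 - 1*1)))² = (2*(-3 - 1)*(13 + (-3 - 1)))² = (2*(-4)*(13 - 4))² = (2*(-4)*9)² = (-72)² = 5184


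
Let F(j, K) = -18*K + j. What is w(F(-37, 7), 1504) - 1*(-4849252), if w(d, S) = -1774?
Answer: 4847478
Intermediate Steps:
F(j, K) = j - 18*K
w(F(-37, 7), 1504) - 1*(-4849252) = -1774 - 1*(-4849252) = -1774 + 4849252 = 4847478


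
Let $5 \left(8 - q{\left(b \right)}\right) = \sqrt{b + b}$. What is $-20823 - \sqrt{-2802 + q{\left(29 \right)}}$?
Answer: $-20823 - \frac{i \sqrt{69850 + 5 \sqrt{58}}}{5} \approx -20823.0 - 52.873 i$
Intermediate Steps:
$q{\left(b \right)} = 8 - \frac{\sqrt{2} \sqrt{b}}{5}$ ($q{\left(b \right)} = 8 - \frac{\sqrt{b + b}}{5} = 8 - \frac{\sqrt{2 b}}{5} = 8 - \frac{\sqrt{2} \sqrt{b}}{5}$)
$-20823 - \sqrt{-2802 + q{\left(29 \right)}} = -20823 - \sqrt{-2802 + \left(8 - \frac{\sqrt{2} \sqrt{29}}{5}\right)} = -20823 - \sqrt{-2802 + \left(8 - \frac{\sqrt{58}}{5}\right)} = -20823 - \sqrt{-2794 - \frac{\sqrt{58}}{5}}$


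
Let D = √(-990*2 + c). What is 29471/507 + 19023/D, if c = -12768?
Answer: 2267/39 - 6341*I*√3687/2458 ≈ 58.128 - 156.64*I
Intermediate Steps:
D = 2*I*√3687 (D = √(-990*2 - 12768) = √(-9*220 - 12768) = √(-1980 - 12768) = √(-14748) = 2*I*√3687 ≈ 121.44*I)
29471/507 + 19023/D = 29471/507 + 19023/((2*I*√3687)) = 29471*(1/507) + 19023*(-I*√3687/7374) = 2267/39 - 6341*I*√3687/2458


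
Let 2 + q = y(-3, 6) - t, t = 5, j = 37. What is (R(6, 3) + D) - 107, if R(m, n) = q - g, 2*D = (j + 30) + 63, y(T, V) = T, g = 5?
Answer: -57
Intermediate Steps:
D = 65 (D = ((37 + 30) + 63)/2 = (67 + 63)/2 = (½)*130 = 65)
q = -10 (q = -2 + (-3 - 1*5) = -2 + (-3 - 5) = -2 - 8 = -10)
R(m, n) = -15 (R(m, n) = -10 - 1*5 = -10 - 5 = -15)
(R(6, 3) + D) - 107 = (-15 + 65) - 107 = 50 - 107 = -57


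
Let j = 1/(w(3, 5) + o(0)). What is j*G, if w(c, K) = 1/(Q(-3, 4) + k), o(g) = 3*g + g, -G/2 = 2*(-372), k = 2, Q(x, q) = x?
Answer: -1488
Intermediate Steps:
G = 1488 (G = -4*(-372) = -2*(-744) = 1488)
o(g) = 4*g
w(c, K) = -1 (w(c, K) = 1/(-3 + 2) = 1/(-1) = -1)
j = -1 (j = 1/(-1 + 4*0) = 1/(-1 + 0) = 1/(-1) = -1)
j*G = -1*1488 = -1488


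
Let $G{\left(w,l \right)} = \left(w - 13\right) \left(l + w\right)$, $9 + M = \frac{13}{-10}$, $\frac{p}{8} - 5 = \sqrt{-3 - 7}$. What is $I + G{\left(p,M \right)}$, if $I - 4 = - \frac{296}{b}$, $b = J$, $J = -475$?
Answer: $\frac{158197}{950} + \frac{2268 i \sqrt{10}}{5} \approx 166.52 + 1434.4 i$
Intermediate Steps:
$b = -475$
$p = 40 + 8 i \sqrt{10}$ ($p = 40 + 8 \sqrt{-3 - 7} = 40 + 8 \sqrt{-10} = 40 + 8 i \sqrt{10} \approx 40.0 + 25.298 i$)
$I = \frac{2196}{475}$ ($I = 4 - \frac{296}{-475} = 4 - - \frac{296}{475} = 4 + \frac{296}{475} = \frac{2196}{475} \approx 4.6232$)
$M = - \frac{103}{10}$ ($M = -9 + \frac{13}{-10} = -9 + 13 \left(- \frac{1}{10}\right) = -9 - \frac{13}{10} = - \frac{103}{10} \approx -10.3$)
$G{\left(w,l \right)} = \left(-13 + w\right) \left(l + w\right)$
$I + G{\left(p,M \right)} = \frac{2196}{475} - \left(- \frac{1339}{10} - \left(40 + 8 i \sqrt{10}\right)^{2} + \frac{233 \left(40 + 8 i \sqrt{10}\right)}{10}\right) = \frac{2196}{475} + \left(\left(40 + 8 i \sqrt{10}\right)^{2} + \frac{1339}{10} - \left(520 + 104 i \sqrt{10}\right) - \left(412 + \frac{412 i \sqrt{10}}{5}\right)\right) = \frac{2196}{475} - \left(\frac{7981}{10} - \left(40 + 8 i \sqrt{10}\right)^{2} + \frac{932 i \sqrt{10}}{5}\right) = - \frac{753803}{950} + \left(40 + 8 i \sqrt{10}\right)^{2} - \frac{932 i \sqrt{10}}{5}$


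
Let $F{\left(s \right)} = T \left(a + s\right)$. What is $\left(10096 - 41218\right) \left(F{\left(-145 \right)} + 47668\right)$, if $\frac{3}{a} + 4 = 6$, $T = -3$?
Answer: $-1496921517$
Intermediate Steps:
$a = \frac{3}{2}$ ($a = \frac{3}{-4 + 6} = \frac{3}{2} \approx 1.5$)
$F{\left(s \right)} = - \frac{9}{2} - 3 s$ ($F{\left(s \right)} = - 3 \left(\frac{3}{2} + s\right) = - \frac{9}{2} - 3 s$)
$\left(10096 - 41218\right) \left(F{\left(-145 \right)} + 47668\right) = \left(10096 - 41218\right) \left(\left(- \frac{9}{2} - -435\right) + 47668\right) = - 31122 \left(\left(- \frac{9}{2} + 435\right) + 47668\right) = - 31122 \left(\frac{861}{2} + 47668\right) = \left(-31122\right) \frac{96197}{2} = -1496921517$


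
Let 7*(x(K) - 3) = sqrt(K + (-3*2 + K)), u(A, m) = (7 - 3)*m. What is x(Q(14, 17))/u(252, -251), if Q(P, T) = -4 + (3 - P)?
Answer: -3/1004 - 3*I/3514 ≈ -0.002988 - 0.00085373*I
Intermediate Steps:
u(A, m) = 4*m
Q(P, T) = -1 - P
x(K) = 3 + sqrt(-6 + 2*K)/7 (x(K) = 3 + sqrt(K + (-3*2 + K))/7 = 3 + sqrt(K + (-6 + K))/7 = 3 + sqrt(-6 + 2*K)/7)
x(Q(14, 17))/u(252, -251) = (3 + sqrt(-6 + 2*(-1 - 1*14))/7)/((4*(-251))) = (3 + sqrt(-6 + 2*(-1 - 14))/7)/(-1004) = (3 + sqrt(-6 + 2*(-15))/7)*(-1/1004) = (3 + sqrt(-6 - 30)/7)*(-1/1004) = (3 + sqrt(-36)/7)*(-1/1004) = (3 + (6*I)/7)*(-1/1004) = (3 + 6*I/7)*(-1/1004) = -3/1004 - 3*I/3514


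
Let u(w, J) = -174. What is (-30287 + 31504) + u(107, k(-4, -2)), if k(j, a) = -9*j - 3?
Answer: 1043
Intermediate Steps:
k(j, a) = -3 - 9*j
(-30287 + 31504) + u(107, k(-4, -2)) = (-30287 + 31504) - 174 = 1217 - 174 = 1043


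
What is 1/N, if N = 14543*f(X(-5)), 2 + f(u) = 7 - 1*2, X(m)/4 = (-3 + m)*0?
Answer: 1/43629 ≈ 2.2921e-5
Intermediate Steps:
X(m) = 0 (X(m) = 4*((-3 + m)*0) = 4*0 = 0)
f(u) = 3 (f(u) = -2 + (7 - 1*2) = -2 + (7 - 2) = -2 + 5 = 3)
N = 43629 (N = 14543*3 = 43629)
1/N = 1/43629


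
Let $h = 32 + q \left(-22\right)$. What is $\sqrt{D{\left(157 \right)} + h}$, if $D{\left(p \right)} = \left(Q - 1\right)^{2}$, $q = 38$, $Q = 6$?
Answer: $i \sqrt{779} \approx 27.911 i$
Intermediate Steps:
$h = -804$ ($h = 32 + 38 \left(-22\right) = 32 - 836 = -804$)
$D{\left(p \right)} = 25$ ($D{\left(p \right)} = \left(6 - 1\right)^{2} = 5^{2} = 25$)
$\sqrt{D{\left(157 \right)} + h} = \sqrt{25 - 804} = \sqrt{-779} = i \sqrt{779}$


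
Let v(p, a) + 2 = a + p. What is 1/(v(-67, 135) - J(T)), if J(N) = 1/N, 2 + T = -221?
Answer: 223/14719 ≈ 0.015150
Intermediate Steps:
v(p, a) = -2 + a + p (v(p, a) = -2 + (a + p) = -2 + a + p)
T = -223 (T = -2 - 221 = -223)
1/(v(-67, 135) - J(T)) = 1/((-2 + 135 - 67) - 1/(-223)) = 1/(66 - 1*(-1/223)) = 1/(66 + 1/223) = 1/(14719/223) = 223/14719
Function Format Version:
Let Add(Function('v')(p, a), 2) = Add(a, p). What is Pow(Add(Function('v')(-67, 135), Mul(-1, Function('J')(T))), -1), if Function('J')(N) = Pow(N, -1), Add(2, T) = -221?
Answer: Rational(223, 14719) ≈ 0.015150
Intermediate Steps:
Function('v')(p, a) = Add(-2, a, p) (Function('v')(p, a) = Add(-2, Add(a, p)) = Add(-2, a, p))
T = -223 (T = Add(-2, -221) = -223)
Pow(Add(Function('v')(-67, 135), Mul(-1, Function('J')(T))), -1) = Pow(Add(Add(-2, 135, -67), Mul(-1, Pow(-223, -1))), -1) = Pow(Add(66, Mul(-1, Rational(-1, 223))), -1) = Pow(Add(66, Rational(1, 223)), -1) = Pow(Rational(14719, 223), -1) = Rational(223, 14719)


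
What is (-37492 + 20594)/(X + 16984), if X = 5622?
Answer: -8449/11303 ≈ -0.74750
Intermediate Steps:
(-37492 + 20594)/(X + 16984) = (-37492 + 20594)/(5622 + 16984) = -16898/22606 = -16898*1/22606 = -8449/11303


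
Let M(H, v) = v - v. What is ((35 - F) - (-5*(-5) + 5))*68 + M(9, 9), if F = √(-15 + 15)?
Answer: 340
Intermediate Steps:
M(H, v) = 0
F = 0 (F = √0 = 0)
((35 - F) - (-5*(-5) + 5))*68 + M(9, 9) = ((35 - 1*0) - (-5*(-5) + 5))*68 + 0 = ((35 + 0) - (25 + 5))*68 + 0 = (35 - 1*30)*68 + 0 = (35 - 30)*68 + 0 = 5*68 + 0 = 340 + 0 = 340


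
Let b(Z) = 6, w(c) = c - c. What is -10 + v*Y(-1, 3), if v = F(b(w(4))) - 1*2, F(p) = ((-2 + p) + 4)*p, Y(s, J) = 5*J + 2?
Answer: 772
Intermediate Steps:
w(c) = 0
Y(s, J) = 2 + 5*J
F(p) = p*(2 + p) (F(p) = (2 + p)*p = p*(2 + p))
v = 46 (v = 6*(2 + 6) - 1*2 = 6*8 - 2 = 48 - 2 = 46)
-10 + v*Y(-1, 3) = -10 + 46*(2 + 5*3) = -10 + 46*(2 + 15) = -10 + 46*17 = -10 + 782 = 772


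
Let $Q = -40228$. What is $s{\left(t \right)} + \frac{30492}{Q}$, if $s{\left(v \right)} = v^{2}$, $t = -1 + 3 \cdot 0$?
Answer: $\frac{2434}{10057} \approx 0.24202$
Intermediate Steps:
$t = -1$ ($t = -1 + 0 = -1$)
$s{\left(t \right)} + \frac{30492}{Q} = \left(-1\right)^{2} + \frac{30492}{-40228} = 1 + 30492 \left(- \frac{1}{40228}\right) = 1 - \frac{7623}{10057} = \frac{2434}{10057}$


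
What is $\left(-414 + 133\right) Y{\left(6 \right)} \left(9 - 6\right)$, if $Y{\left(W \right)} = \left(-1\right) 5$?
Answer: $4215$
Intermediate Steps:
$Y{\left(W \right)} = -5$
$\left(-414 + 133\right) Y{\left(6 \right)} \left(9 - 6\right) = \left(-414 + 133\right) \left(- 5 \left(9 - 6\right)\right) = - 281 \left(\left(-5\right) 3\right) = \left(-281\right) \left(-15\right) = 4215$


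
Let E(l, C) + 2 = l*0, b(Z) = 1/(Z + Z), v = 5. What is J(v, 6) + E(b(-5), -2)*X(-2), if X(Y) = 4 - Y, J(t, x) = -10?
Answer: -22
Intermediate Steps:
b(Z) = 1/(2*Z)
E(l, C) = -2 (E(l, C) = -2 + l*0 = -2 + 0 = -2)
J(v, 6) + E(b(-5), -2)*X(-2) = -10 - 2*(4 - 1*(-2)) = -10 - 2*(4 + 2) = -10 - 2*6 = -10 - 12 = -22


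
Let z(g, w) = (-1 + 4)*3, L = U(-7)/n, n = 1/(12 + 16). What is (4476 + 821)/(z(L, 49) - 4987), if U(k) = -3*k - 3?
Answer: -5297/4978 ≈ -1.0641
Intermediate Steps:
n = 1/28 ≈ 0.035714
U(k) = -3 - 3*k
L = 504 (L = (-3 - 3*(-7))/(1/28) = (-3 + 21)*28 = 18*28 = 504)
z(g, w) = 9 (z(g, w) = 3*3 = 9)
(4476 + 821)/(z(L, 49) - 4987) = (4476 + 821)/(9 - 4987) = 5297/(-4978) = 5297*(-1/4978) = -5297/4978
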